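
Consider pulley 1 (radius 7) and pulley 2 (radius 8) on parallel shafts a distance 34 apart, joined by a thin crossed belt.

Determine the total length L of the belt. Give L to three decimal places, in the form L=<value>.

L=121.856

crossed belt: β = asin((r1+r2)/C) = asin(15/34) = 26.1790°
wrap1 = wrap2 = π + 2β = 232.3579°
tangent length = C·cosβ = 30.5123
L = (r1+r2)·wrap + 2·C·cosβ = 15·4.0554 + 2·30.5123 = 121.8558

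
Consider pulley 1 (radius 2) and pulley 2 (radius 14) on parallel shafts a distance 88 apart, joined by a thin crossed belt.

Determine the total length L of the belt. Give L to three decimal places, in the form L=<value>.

L=229.183

crossed belt: β = asin((r1+r2)/C) = asin(16/88) = 10.4757°
wrap1 = wrap2 = π + 2β = 200.9514°
tangent length = C·cosβ = 86.5332
L = (r1+r2)·wrap + 2·C·cosβ = 16·3.5073 + 2·86.5332 = 229.1827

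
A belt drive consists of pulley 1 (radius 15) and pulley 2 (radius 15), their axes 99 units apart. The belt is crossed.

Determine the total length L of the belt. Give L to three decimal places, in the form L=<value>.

L=301.410

crossed belt: β = asin((r1+r2)/C) = asin(30/99) = 17.6397°
wrap1 = wrap2 = π + 2β = 215.2794°
tangent length = C·cosβ = 94.3451
L = (r1+r2)·wrap + 2·C·cosβ = 30·3.7573 + 2·94.3451 = 301.4103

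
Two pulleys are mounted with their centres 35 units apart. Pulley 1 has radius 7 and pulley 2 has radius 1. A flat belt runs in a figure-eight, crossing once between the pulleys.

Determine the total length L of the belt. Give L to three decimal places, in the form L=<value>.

crossed belt: β = asin((r1+r2)/C) = asin(8/35) = 13.2130°
wrap1 = wrap2 = π + 2β = 206.4260°
tangent length = C·cosβ = 34.0735
L = (r1+r2)·wrap + 2·C·cosβ = 8·3.6028 + 2·34.0735 = 96.9694

L=96.969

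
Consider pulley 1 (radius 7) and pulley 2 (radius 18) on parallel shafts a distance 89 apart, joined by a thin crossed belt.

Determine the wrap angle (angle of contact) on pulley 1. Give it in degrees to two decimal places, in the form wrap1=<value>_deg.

crossed belt: β = asin((r1+r2)/C) = asin(25/89) = 16.3139°
wrap1 = wrap2 = π + 2β = 212.6277°

wrap1=212.63_deg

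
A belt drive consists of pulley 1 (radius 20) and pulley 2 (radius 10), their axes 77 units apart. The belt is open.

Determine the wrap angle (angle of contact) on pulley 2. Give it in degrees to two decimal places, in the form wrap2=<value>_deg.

wrap2=165.08_deg

open belt: β = asin((r2−r1)/C) = asin(-10/77) = -7.4621°
wrap1 = π − 2β = 194.9242°
wrap2 = π + 2β = 165.0758°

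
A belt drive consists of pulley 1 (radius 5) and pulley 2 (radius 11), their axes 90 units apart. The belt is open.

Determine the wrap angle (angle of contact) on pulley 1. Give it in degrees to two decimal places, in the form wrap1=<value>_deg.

open belt: β = asin((r2−r1)/C) = asin(6/90) = 3.8226°
wrap1 = π − 2β = 172.3549°
wrap2 = π + 2β = 187.6451°

wrap1=172.35_deg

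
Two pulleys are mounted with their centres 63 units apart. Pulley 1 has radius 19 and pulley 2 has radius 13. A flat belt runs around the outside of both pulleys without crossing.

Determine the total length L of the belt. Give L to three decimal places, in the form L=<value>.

open belt: β = asin((r2−r1)/C) = asin(-6/63) = -5.4650°
wrap1 = π − 2β = 190.9300°
wrap2 = π + 2β = 169.0700°
tangent length = C·cosβ = 62.7136
L = r1·wrap1 + r2·wrap2 + 2·C·cosβ = 19·3.3324 + 13·2.9508 + 2·62.7136 = 227.1028

L=227.103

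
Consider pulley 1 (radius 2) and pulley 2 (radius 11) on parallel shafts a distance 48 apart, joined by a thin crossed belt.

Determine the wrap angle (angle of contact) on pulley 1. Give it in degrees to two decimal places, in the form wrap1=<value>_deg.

crossed belt: β = asin((r1+r2)/C) = asin(13/48) = 15.7139°
wrap1 = wrap2 = π + 2β = 211.4277°

wrap1=211.43_deg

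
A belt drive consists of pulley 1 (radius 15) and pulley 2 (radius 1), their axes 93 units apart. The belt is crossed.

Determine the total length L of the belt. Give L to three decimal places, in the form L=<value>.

L=239.025

crossed belt: β = asin((r1+r2)/C) = asin(16/93) = 9.9066°
wrap1 = wrap2 = π + 2β = 199.8133°
tangent length = C·cosβ = 91.6133
L = (r1+r2)·wrap + 2·C·cosβ = 16·3.4874 + 2·91.6133 = 239.0250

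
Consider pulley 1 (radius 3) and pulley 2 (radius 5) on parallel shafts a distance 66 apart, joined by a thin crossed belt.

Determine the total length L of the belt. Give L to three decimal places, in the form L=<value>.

L=158.104

crossed belt: β = asin((r1+r2)/C) = asin(8/66) = 6.9621°
wrap1 = wrap2 = π + 2β = 193.9241°
tangent length = C·cosβ = 65.5134
L = (r1+r2)·wrap + 2·C·cosβ = 8·3.3846 + 2·65.5134 = 158.1036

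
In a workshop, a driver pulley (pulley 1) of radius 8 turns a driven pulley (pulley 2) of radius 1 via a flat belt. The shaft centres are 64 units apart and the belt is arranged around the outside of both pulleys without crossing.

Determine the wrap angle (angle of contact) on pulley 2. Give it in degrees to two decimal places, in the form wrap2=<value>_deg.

open belt: β = asin((r2−r1)/C) = asin(-7/64) = -6.2793°
wrap1 = π − 2β = 192.5586°
wrap2 = π + 2β = 167.4414°

wrap2=167.44_deg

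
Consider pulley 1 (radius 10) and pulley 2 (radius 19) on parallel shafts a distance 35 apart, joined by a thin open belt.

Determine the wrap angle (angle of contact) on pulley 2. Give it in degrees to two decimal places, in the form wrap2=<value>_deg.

wrap2=209.80_deg

open belt: β = asin((r2−r1)/C) = asin(9/35) = 14.9006°
wrap1 = π − 2β = 150.1988°
wrap2 = π + 2β = 209.8012°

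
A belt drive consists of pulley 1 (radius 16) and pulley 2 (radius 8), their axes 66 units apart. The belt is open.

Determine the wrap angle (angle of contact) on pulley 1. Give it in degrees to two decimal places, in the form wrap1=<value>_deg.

open belt: β = asin((r2−r1)/C) = asin(-8/66) = -6.9621°
wrap1 = π − 2β = 193.9241°
wrap2 = π + 2β = 166.0759°

wrap1=193.92_deg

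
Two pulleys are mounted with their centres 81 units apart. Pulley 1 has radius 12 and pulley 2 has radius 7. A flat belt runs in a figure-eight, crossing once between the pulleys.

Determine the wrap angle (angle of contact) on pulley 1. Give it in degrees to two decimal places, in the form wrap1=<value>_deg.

wrap1=207.13_deg

crossed belt: β = asin((r1+r2)/C) = asin(19/81) = 13.5662°
wrap1 = wrap2 = π + 2β = 207.1323°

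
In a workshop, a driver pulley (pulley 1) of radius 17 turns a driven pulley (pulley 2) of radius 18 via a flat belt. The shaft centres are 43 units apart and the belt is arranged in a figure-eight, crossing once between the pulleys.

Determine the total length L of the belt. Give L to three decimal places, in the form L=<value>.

L=226.481

crossed belt: β = asin((r1+r2)/C) = asin(35/43) = 54.4840°
wrap1 = wrap2 = π + 2β = 288.9680°
tangent length = C·cosβ = 24.9800
L = (r1+r2)·wrap + 2·C·cosβ = 35·5.0434 + 2·24.9800 = 226.4805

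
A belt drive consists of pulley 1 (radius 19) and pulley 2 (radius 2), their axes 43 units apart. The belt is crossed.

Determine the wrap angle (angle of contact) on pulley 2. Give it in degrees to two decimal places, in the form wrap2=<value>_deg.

crossed belt: β = asin((r1+r2)/C) = asin(21/43) = 29.2336°
wrap1 = wrap2 = π + 2β = 238.4673°

wrap2=238.47_deg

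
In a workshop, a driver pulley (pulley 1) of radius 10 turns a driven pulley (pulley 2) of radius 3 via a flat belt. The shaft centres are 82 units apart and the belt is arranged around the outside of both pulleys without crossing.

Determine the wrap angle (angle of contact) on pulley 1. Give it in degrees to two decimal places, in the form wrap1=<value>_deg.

open belt: β = asin((r2−r1)/C) = asin(-7/82) = -4.8971°
wrap1 = π − 2β = 189.7941°
wrap2 = π + 2β = 170.2059°

wrap1=189.79_deg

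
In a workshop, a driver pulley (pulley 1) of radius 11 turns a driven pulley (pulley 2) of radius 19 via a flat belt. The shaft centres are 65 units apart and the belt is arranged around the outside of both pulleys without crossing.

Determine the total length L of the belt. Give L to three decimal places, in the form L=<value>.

open belt: β = asin((r2−r1)/C) = asin(8/65) = 7.0697°
wrap1 = π − 2β = 165.8606°
wrap2 = π + 2β = 194.1394°
tangent length = C·cosβ = 64.5058
L = r1·wrap1 + r2·wrap2 + 2·C·cosβ = 11·2.8948 + 19·3.3884 + 2·64.5058 = 225.2336

L=225.234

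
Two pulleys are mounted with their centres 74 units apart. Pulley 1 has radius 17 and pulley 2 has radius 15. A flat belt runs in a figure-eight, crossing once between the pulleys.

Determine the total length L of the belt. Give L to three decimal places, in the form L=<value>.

crossed belt: β = asin((r1+r2)/C) = asin(32/74) = 25.6220°
wrap1 = wrap2 = π + 2β = 231.2441°
tangent length = C·cosβ = 66.7233
L = (r1+r2)·wrap + 2·C·cosβ = 32·4.0360 + 2·66.7233 = 262.5977

L=262.598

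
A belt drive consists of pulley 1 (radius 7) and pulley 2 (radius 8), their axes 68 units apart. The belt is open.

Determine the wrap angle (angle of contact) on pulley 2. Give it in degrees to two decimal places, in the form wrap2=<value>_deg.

open belt: β = asin((r2−r1)/C) = asin(1/68) = 0.8426°
wrap1 = π − 2β = 178.3148°
wrap2 = π + 2β = 181.6852°

wrap2=181.69_deg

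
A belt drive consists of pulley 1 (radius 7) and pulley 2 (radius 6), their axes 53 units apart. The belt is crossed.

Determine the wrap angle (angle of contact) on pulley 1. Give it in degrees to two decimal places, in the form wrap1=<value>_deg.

wrap1=208.40_deg

crossed belt: β = asin((r1+r2)/C) = asin(13/53) = 14.1986°
wrap1 = wrap2 = π + 2β = 208.3971°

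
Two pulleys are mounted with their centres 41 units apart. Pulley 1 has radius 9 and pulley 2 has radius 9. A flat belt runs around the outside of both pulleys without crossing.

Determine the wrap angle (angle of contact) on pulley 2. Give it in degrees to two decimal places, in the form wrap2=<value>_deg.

open belt: β = asin((r2−r1)/C) = asin(0/41) = 0.0000°
wrap1 = π − 2β = 180.0000°
wrap2 = π + 2β = 180.0000°

wrap2=180.00_deg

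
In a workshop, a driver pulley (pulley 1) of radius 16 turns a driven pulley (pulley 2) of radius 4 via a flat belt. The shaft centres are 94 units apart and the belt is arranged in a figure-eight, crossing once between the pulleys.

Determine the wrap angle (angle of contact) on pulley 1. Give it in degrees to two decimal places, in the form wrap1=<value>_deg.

crossed belt: β = asin((r1+r2)/C) = asin(20/94) = 12.2845°
wrap1 = wrap2 = π + 2β = 204.5690°

wrap1=204.57_deg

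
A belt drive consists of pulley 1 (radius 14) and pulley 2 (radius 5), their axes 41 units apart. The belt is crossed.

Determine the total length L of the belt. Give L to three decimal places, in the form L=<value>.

crossed belt: β = asin((r1+r2)/C) = asin(19/41) = 27.6077°
wrap1 = wrap2 = π + 2β = 235.2153°
tangent length = C·cosβ = 36.3318
L = (r1+r2)·wrap + 2·C·cosβ = 19·4.1053 + 2·36.3318 = 150.6640

L=150.664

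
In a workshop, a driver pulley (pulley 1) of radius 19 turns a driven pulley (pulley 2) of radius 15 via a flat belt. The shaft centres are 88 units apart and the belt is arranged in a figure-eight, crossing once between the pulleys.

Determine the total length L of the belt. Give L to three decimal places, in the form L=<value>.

L=296.122

crossed belt: β = asin((r1+r2)/C) = asin(34/88) = 22.7284°
wrap1 = wrap2 = π + 2β = 225.4568°
tangent length = C·cosβ = 81.1665
L = (r1+r2)·wrap + 2·C·cosβ = 34·3.9350 + 2·81.1665 = 296.1218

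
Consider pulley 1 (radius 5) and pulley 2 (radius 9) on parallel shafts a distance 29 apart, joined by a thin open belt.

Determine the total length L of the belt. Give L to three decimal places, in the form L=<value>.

open belt: β = asin((r2−r1)/C) = asin(4/29) = 7.9281°
wrap1 = π − 2β = 164.1437°
wrap2 = π + 2β = 195.8563°
tangent length = C·cosβ = 28.7228
L = r1·wrap1 + r2·wrap2 + 2·C·cosβ = 5·2.8648 + 9·3.4183 + 2·28.7228 = 102.5349

L=102.535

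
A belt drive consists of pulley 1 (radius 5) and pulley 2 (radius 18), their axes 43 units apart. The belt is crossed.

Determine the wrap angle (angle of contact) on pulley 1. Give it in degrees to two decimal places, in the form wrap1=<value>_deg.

wrap1=244.67_deg

crossed belt: β = asin((r1+r2)/C) = asin(23/43) = 32.3360°
wrap1 = wrap2 = π + 2β = 244.6721°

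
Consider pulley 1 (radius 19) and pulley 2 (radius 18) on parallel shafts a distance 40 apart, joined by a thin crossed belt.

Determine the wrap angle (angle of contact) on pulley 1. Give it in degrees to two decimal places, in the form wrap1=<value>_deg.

crossed belt: β = asin((r1+r2)/C) = asin(37/40) = 67.6684°
wrap1 = wrap2 = π + 2β = 315.3367°

wrap1=315.34_deg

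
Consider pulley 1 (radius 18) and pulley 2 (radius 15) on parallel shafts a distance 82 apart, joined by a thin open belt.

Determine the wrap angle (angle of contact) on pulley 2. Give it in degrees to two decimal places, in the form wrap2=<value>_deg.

open belt: β = asin((r2−r1)/C) = asin(-3/82) = -2.0967°
wrap1 = π − 2β = 184.1933°
wrap2 = π + 2β = 175.8067°

wrap2=175.81_deg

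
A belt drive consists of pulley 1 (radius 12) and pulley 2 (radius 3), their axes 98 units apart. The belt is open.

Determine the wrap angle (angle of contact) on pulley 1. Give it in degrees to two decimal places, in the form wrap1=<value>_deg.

wrap1=190.54_deg

open belt: β = asin((r2−r1)/C) = asin(-9/98) = -5.2693°
wrap1 = π − 2β = 190.5386°
wrap2 = π + 2β = 169.4614°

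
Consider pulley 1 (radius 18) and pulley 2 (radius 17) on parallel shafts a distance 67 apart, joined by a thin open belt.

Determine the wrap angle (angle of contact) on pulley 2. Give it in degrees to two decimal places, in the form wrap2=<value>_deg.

open belt: β = asin((r2−r1)/C) = asin(-1/67) = -0.8552°
wrap1 = π − 2β = 181.7104°
wrap2 = π + 2β = 178.2896°

wrap2=178.29_deg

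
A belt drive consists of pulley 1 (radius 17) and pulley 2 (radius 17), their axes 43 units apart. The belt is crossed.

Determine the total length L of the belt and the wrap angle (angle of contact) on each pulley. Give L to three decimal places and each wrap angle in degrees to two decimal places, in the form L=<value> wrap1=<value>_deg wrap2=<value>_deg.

crossed belt: β = asin((r1+r2)/C) = asin(34/43) = 52.2508°
wrap1 = wrap2 = π + 2β = 284.5015°
tangent length = C·cosβ = 26.3249
L = (r1+r2)·wrap + 2·C·cosβ = 34·4.9655 + 2·26.3249 = 221.4764

L=221.476 wrap1=284.50_deg wrap2=284.50_deg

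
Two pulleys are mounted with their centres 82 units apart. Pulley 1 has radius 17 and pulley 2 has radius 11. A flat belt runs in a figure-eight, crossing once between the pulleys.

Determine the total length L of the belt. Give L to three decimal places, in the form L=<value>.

crossed belt: β = asin((r1+r2)/C) = asin(28/82) = 19.9661°
wrap1 = wrap2 = π + 2β = 219.9321°
tangent length = C·cosβ = 77.0714
L = (r1+r2)·wrap + 2·C·cosβ = 28·3.8385 + 2·77.0714 = 261.6219

L=261.622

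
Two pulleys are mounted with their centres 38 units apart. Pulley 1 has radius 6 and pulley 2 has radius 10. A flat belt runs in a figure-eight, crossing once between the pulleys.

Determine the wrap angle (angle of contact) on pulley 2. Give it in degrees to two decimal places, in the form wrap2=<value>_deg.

crossed belt: β = asin((r1+r2)/C) = asin(16/38) = 24.9011°
wrap1 = wrap2 = π + 2β = 229.8021°

wrap2=229.80_deg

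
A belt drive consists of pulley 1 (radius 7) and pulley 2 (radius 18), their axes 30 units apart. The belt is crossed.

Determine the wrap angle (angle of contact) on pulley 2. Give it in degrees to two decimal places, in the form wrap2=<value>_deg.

crossed belt: β = asin((r1+r2)/C) = asin(25/30) = 56.4427°
wrap1 = wrap2 = π + 2β = 292.8854°

wrap2=292.89_deg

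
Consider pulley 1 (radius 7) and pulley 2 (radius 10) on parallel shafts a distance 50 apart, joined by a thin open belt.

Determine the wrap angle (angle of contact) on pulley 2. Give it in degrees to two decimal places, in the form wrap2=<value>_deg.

open belt: β = asin((r2−r1)/C) = asin(3/50) = 3.4398°
wrap1 = π − 2β = 173.1204°
wrap2 = π + 2β = 186.8796°

wrap2=186.88_deg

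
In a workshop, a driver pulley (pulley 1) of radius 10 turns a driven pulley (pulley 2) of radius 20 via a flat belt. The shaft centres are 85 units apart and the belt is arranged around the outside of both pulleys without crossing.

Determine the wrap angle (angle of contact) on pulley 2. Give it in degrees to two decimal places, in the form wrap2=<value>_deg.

open belt: β = asin((r2−r1)/C) = asin(10/85) = 6.7563°
wrap1 = π − 2β = 166.4873°
wrap2 = π + 2β = 193.5127°

wrap2=193.51_deg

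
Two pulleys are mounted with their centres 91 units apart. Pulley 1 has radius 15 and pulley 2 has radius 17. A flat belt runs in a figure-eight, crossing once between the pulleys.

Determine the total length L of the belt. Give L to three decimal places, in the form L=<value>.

L=293.904

crossed belt: β = asin((r1+r2)/C) = asin(32/91) = 20.5882°
wrap1 = wrap2 = π + 2β = 221.1763°
tangent length = C·cosβ = 85.1880
L = (r1+r2)·wrap + 2·C·cosβ = 32·3.8603 + 2·85.1880 = 293.9042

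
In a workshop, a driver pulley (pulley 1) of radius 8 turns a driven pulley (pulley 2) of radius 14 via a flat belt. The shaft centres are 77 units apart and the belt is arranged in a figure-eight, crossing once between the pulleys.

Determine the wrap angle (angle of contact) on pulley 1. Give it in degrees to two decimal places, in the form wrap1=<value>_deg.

crossed belt: β = asin((r1+r2)/C) = asin(22/77) = 16.6015°
wrap1 = wrap2 = π + 2β = 213.2031°

wrap1=213.20_deg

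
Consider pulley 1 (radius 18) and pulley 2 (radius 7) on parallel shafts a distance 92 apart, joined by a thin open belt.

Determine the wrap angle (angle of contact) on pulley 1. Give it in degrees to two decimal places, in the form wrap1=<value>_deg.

wrap1=193.73_deg

open belt: β = asin((r2−r1)/C) = asin(-11/92) = -6.8670°
wrap1 = π − 2β = 193.7340°
wrap2 = π + 2β = 166.2660°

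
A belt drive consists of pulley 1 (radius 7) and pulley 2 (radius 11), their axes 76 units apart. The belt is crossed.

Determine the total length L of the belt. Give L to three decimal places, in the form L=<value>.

crossed belt: β = asin((r1+r2)/C) = asin(18/76) = 13.7002°
wrap1 = wrap2 = π + 2β = 207.4005°
tangent length = C·cosβ = 73.8377
L = (r1+r2)·wrap + 2·C·cosβ = 18·3.6198 + 2·73.8377 = 212.8321

L=212.832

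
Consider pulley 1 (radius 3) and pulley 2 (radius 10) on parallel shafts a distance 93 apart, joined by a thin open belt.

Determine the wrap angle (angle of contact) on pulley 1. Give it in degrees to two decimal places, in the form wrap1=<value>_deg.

wrap1=171.37_deg

open belt: β = asin((r2−r1)/C) = asin(7/93) = 4.3167°
wrap1 = π − 2β = 171.3667°
wrap2 = π + 2β = 188.6333°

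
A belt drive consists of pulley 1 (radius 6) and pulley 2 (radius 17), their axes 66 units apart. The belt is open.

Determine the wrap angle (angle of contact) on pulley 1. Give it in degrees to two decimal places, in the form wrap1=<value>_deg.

wrap1=160.81_deg

open belt: β = asin((r2−r1)/C) = asin(11/66) = 9.5941°
wrap1 = π − 2β = 160.8119°
wrap2 = π + 2β = 199.1881°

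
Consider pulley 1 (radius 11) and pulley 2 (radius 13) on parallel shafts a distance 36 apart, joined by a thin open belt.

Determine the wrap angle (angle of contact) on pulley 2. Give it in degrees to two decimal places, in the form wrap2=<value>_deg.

open belt: β = asin((r2−r1)/C) = asin(2/36) = 3.1847°
wrap1 = π − 2β = 173.6305°
wrap2 = π + 2β = 186.3695°

wrap2=186.37_deg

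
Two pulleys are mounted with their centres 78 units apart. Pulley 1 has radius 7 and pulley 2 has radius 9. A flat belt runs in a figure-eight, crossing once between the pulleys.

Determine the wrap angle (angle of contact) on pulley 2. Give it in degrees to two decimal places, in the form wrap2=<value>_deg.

wrap2=203.67_deg

crossed belt: β = asin((r1+r2)/C) = asin(16/78) = 11.8370°
wrap1 = wrap2 = π + 2β = 203.6740°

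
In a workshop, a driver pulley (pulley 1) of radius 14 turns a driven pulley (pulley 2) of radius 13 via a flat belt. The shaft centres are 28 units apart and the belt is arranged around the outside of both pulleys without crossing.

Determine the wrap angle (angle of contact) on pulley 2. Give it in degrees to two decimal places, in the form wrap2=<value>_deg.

open belt: β = asin((r2−r1)/C) = asin(-1/28) = -2.0467°
wrap1 = π − 2β = 184.0934°
wrap2 = π + 2β = 175.9066°

wrap2=175.91_deg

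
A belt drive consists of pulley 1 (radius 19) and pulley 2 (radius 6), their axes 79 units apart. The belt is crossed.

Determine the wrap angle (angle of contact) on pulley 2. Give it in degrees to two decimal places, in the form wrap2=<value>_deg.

wrap2=216.90_deg

crossed belt: β = asin((r1+r2)/C) = asin(25/79) = 18.4487°
wrap1 = wrap2 = π + 2β = 216.8974°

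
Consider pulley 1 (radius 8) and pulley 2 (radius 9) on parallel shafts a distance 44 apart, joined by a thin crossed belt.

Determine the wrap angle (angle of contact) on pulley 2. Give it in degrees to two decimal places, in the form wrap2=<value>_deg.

wrap2=225.46_deg

crossed belt: β = asin((r1+r2)/C) = asin(17/44) = 22.7284°
wrap1 = wrap2 = π + 2β = 225.4568°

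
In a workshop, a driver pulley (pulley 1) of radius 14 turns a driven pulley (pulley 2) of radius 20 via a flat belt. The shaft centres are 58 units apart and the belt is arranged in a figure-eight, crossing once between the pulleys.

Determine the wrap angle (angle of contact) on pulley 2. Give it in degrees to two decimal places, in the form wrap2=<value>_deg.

crossed belt: β = asin((r1+r2)/C) = asin(34/58) = 35.8883°
wrap1 = wrap2 = π + 2β = 251.7766°

wrap2=251.78_deg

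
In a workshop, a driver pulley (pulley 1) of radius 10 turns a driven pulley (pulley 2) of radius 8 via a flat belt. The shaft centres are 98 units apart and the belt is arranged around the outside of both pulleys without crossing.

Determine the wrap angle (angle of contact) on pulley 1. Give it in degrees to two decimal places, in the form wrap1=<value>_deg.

open belt: β = asin((r2−r1)/C) = asin(-2/98) = -1.1694°
wrap1 = π − 2β = 182.3388°
wrap2 = π + 2β = 177.6612°

wrap1=182.34_deg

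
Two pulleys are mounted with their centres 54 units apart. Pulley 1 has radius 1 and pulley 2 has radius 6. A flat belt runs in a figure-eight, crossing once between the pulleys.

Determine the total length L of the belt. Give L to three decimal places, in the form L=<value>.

crossed belt: β = asin((r1+r2)/C) = asin(7/54) = 7.4482°
wrap1 = wrap2 = π + 2β = 194.8964°
tangent length = C·cosβ = 53.5444
L = (r1+r2)·wrap + 2·C·cosβ = 7·3.4016 + 2·53.5444 = 130.8998

L=130.900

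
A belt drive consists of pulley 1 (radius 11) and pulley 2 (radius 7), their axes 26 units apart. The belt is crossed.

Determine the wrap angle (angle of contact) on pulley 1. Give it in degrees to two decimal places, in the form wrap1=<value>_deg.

wrap1=267.63_deg

crossed belt: β = asin((r1+r2)/C) = asin(18/26) = 43.8131°
wrap1 = wrap2 = π + 2β = 267.6261°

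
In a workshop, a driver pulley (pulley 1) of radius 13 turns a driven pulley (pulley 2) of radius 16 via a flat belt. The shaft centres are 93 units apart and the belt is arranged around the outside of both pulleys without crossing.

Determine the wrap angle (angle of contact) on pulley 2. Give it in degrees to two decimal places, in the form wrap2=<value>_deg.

open belt: β = asin((r2−r1)/C) = asin(3/93) = 1.8486°
wrap1 = π − 2β = 176.3029°
wrap2 = π + 2β = 183.6971°

wrap2=183.70_deg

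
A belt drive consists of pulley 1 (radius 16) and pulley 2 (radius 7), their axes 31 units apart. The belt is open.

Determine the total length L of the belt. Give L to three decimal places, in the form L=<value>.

L=136.888

open belt: β = asin((r2−r1)/C) = asin(-9/31) = -16.8773°
wrap1 = π − 2β = 213.7545°
wrap2 = π + 2β = 146.2455°
tangent length = C·cosβ = 29.6648
L = r1·wrap1 + r2·wrap2 + 2·C·cosβ = 16·3.7307 + 7·2.5525 + 2·29.6648 = 136.8884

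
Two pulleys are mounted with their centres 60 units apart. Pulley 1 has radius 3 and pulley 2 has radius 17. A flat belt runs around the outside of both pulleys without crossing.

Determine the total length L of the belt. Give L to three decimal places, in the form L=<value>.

open belt: β = asin((r2−r1)/C) = asin(14/60) = 13.4934°
wrap1 = π − 2β = 153.0132°
wrap2 = π + 2β = 206.9868°
tangent length = C·cosβ = 58.3438
L = r1·wrap1 + r2·wrap2 + 2·C·cosβ = 3·2.6706 + 17·3.6126 + 2·58.3438 = 186.1136

L=186.114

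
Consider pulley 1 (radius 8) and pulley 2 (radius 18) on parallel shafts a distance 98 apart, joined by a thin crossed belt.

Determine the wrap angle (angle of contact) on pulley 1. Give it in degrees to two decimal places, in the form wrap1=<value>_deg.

wrap1=210.77_deg

crossed belt: β = asin((r1+r2)/C) = asin(26/98) = 15.3851°
wrap1 = wrap2 = π + 2β = 210.7703°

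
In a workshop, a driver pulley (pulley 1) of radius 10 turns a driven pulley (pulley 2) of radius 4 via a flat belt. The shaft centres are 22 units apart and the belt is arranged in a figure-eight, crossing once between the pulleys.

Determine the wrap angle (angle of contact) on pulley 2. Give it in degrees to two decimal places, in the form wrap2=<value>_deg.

crossed belt: β = asin((r1+r2)/C) = asin(14/22) = 39.5212°
wrap1 = wrap2 = π + 2β = 259.0424°

wrap2=259.04_deg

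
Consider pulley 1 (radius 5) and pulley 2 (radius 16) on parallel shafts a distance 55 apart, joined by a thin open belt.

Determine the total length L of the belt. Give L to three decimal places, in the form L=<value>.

L=178.181

open belt: β = asin((r2−r1)/C) = asin(11/55) = 11.5370°
wrap1 = π − 2β = 156.9261°
wrap2 = π + 2β = 203.0739°
tangent length = C·cosβ = 53.8888
L = r1·wrap1 + r2·wrap2 + 2·C·cosβ = 5·2.7389 + 16·3.5443 + 2·53.8888 = 178.1809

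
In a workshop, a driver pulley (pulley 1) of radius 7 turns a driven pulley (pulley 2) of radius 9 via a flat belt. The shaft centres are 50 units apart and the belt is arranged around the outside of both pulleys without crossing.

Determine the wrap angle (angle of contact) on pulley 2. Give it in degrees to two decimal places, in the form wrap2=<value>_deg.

wrap2=184.58_deg

open belt: β = asin((r2−r1)/C) = asin(2/50) = 2.2924°
wrap1 = π − 2β = 175.4151°
wrap2 = π + 2β = 184.5849°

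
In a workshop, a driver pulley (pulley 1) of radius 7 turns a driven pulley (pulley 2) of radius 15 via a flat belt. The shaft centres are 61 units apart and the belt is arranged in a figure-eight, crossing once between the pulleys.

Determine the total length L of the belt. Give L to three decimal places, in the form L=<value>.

crossed belt: β = asin((r1+r2)/C) = asin(22/61) = 21.1405°
wrap1 = wrap2 = π + 2β = 222.2809°
tangent length = C·cosβ = 56.8946
L = (r1+r2)·wrap + 2·C·cosβ = 22·3.8795 + 2·56.8946 = 199.1390

L=199.139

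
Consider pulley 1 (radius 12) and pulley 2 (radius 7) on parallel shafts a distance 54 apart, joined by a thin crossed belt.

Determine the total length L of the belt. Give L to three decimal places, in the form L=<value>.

crossed belt: β = asin((r1+r2)/C) = asin(19/54) = 20.6006°
wrap1 = wrap2 = π + 2β = 221.2012°
tangent length = C·cosβ = 50.5470
L = (r1+r2)·wrap + 2·C·cosβ = 19·3.8607 + 2·50.5470 = 174.4471

L=174.447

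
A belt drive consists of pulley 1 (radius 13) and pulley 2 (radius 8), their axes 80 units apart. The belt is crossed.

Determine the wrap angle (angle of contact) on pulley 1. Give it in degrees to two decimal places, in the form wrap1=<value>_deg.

crossed belt: β = asin((r1+r2)/C) = asin(21/80) = 15.2185°
wrap1 = wrap2 = π + 2β = 210.4369°

wrap1=210.44_deg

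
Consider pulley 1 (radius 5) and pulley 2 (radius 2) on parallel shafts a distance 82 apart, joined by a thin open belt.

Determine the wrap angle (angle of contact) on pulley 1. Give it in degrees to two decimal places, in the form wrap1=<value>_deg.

open belt: β = asin((r2−r1)/C) = asin(-3/82) = -2.0967°
wrap1 = π − 2β = 184.1933°
wrap2 = π + 2β = 175.8067°

wrap1=184.19_deg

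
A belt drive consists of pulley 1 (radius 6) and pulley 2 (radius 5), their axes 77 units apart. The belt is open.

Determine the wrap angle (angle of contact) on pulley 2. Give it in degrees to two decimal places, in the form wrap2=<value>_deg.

wrap2=178.51_deg

open belt: β = asin((r2−r1)/C) = asin(-1/77) = -0.7441°
wrap1 = π − 2β = 181.4882°
wrap2 = π + 2β = 178.5118°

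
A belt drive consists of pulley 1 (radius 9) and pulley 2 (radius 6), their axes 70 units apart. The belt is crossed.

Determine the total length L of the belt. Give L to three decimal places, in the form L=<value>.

crossed belt: β = asin((r1+r2)/C) = asin(15/70) = 12.3736°
wrap1 = wrap2 = π + 2β = 204.7473°
tangent length = C·cosβ = 68.3740
L = (r1+r2)·wrap + 2·C·cosβ = 15·3.5735 + 2·68.3740 = 190.3506

L=190.351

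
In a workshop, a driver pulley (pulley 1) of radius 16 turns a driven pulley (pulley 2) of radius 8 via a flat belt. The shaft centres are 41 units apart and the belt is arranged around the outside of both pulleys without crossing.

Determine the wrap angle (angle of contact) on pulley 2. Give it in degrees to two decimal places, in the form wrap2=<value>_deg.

wrap2=157.50_deg

open belt: β = asin((r2−r1)/C) = asin(-8/41) = -11.2518°
wrap1 = π − 2β = 202.5037°
wrap2 = π + 2β = 157.4963°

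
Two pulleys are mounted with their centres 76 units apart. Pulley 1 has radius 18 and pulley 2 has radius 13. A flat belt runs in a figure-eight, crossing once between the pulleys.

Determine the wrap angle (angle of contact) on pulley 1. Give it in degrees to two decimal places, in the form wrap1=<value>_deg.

crossed belt: β = asin((r1+r2)/C) = asin(31/76) = 24.0727°
wrap1 = wrap2 = π + 2β = 228.1453°

wrap1=228.15_deg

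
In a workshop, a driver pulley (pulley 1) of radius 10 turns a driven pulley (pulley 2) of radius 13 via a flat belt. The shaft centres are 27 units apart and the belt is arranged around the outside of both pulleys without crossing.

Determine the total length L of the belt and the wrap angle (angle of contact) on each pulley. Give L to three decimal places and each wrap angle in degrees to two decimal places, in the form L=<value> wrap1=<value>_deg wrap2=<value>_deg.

L=126.590 wrap1=167.24_deg wrap2=192.76_deg

open belt: β = asin((r2−r1)/C) = asin(3/27) = 6.3794°
wrap1 = π − 2β = 167.2413°
wrap2 = π + 2β = 192.7587°
tangent length = C·cosβ = 26.8328
L = r1·wrap1 + r2·wrap2 + 2·C·cosβ = 10·2.9189 + 13·3.3643 + 2·26.8328 = 126.5903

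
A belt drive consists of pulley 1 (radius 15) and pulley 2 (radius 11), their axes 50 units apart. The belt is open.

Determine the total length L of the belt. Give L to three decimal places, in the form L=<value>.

open belt: β = asin((r2−r1)/C) = asin(-4/50) = -4.5886°
wrap1 = π − 2β = 189.1771°
wrap2 = π + 2β = 170.8229°
tangent length = C·cosβ = 49.8397
L = r1·wrap1 + r2·wrap2 + 2·C·cosβ = 15·3.3018 + 11·2.9814 + 2·49.8397 = 182.0016

L=182.002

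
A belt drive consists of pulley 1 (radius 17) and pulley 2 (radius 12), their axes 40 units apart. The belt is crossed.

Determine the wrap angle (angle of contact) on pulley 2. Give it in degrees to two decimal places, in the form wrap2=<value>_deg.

wrap2=272.94_deg

crossed belt: β = asin((r1+r2)/C) = asin(29/40) = 46.4688°
wrap1 = wrap2 = π + 2β = 272.9377°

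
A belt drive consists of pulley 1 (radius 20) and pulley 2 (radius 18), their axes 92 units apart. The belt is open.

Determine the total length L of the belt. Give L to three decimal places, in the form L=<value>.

open belt: β = asin((r2−r1)/C) = asin(-2/92) = -1.2457°
wrap1 = π − 2β = 182.4913°
wrap2 = π + 2β = 177.5087°
tangent length = C·cosβ = 91.9783
L = r1·wrap1 + r2·wrap2 + 2·C·cosβ = 20·3.1851 + 18·3.0981 + 2·91.9783 = 303.4240

L=303.424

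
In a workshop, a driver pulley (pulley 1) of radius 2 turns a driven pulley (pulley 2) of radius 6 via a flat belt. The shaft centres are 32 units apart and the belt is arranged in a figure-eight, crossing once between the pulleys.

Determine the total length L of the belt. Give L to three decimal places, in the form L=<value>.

L=91.143

crossed belt: β = asin((r1+r2)/C) = asin(8/32) = 14.4775°
wrap1 = wrap2 = π + 2β = 208.9550°
tangent length = C·cosβ = 30.9839
L = (r1+r2)·wrap + 2·C·cosβ = 8·3.6470 + 2·30.9839 = 91.1434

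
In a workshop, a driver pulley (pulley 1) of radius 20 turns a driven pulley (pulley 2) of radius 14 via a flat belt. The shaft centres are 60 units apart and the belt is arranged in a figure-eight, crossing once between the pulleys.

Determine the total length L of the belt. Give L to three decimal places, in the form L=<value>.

L=246.655

crossed belt: β = asin((r1+r2)/C) = asin(34/60) = 34.5181°
wrap1 = wrap2 = π + 2β = 249.0362°
tangent length = C·cosβ = 49.4368
L = (r1+r2)·wrap + 2·C·cosβ = 34·4.3465 + 2·49.4368 = 246.6547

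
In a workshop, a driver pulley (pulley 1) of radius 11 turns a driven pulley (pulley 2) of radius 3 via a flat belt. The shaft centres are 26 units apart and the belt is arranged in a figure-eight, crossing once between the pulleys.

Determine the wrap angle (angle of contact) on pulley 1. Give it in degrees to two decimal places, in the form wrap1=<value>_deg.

wrap1=245.16_deg

crossed belt: β = asin((r1+r2)/C) = asin(14/26) = 32.5790°
wrap1 = wrap2 = π + 2β = 245.1579°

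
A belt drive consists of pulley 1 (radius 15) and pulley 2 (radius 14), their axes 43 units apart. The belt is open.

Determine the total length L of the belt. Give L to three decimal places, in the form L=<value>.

L=177.129

open belt: β = asin((r2−r1)/C) = asin(-1/43) = -1.3326°
wrap1 = π − 2β = 182.6652°
wrap2 = π + 2β = 177.3348°
tangent length = C·cosβ = 42.9884
L = r1·wrap1 + r2·wrap2 + 2·C·cosβ = 15·3.1881 + 14·3.0951 + 2·42.9884 = 177.1294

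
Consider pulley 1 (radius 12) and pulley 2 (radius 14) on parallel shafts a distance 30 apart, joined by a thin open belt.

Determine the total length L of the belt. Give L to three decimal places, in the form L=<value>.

L=141.815

open belt: β = asin((r2−r1)/C) = asin(2/30) = 3.8226°
wrap1 = π − 2β = 172.3549°
wrap2 = π + 2β = 187.6451°
tangent length = C·cosβ = 29.9333
L = r1·wrap1 + r2·wrap2 + 2·C·cosβ = 12·3.0082 + 14·3.2750 + 2·29.9333 = 141.8148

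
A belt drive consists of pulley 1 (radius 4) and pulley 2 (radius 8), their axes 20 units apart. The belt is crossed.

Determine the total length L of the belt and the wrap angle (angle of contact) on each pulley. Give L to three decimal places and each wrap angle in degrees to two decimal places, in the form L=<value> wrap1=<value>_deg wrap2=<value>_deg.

L=85.143 wrap1=253.74_deg wrap2=253.74_deg

crossed belt: β = asin((r1+r2)/C) = asin(12/20) = 36.8699°
wrap1 = wrap2 = π + 2β = 253.7398°
tangent length = C·cosβ = 16.0000
L = (r1+r2)·wrap + 2·C·cosβ = 12·4.4286 + 2·16.0000 = 85.1431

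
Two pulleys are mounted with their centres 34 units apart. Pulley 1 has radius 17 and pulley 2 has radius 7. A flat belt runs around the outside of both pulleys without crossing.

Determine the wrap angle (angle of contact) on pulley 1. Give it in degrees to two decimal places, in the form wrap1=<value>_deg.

open belt: β = asin((r2−r1)/C) = asin(-10/34) = -17.1046°
wrap1 = π − 2β = 214.2093°
wrap2 = π + 2β = 145.7907°

wrap1=214.21_deg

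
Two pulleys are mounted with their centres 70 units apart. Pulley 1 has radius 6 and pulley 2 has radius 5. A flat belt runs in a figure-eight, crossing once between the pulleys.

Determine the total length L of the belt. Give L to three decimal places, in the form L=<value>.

L=176.290

crossed belt: β = asin((r1+r2)/C) = asin(11/70) = 9.0411°
wrap1 = wrap2 = π + 2β = 198.0822°
tangent length = C·cosβ = 69.1303
L = (r1+r2)·wrap + 2·C·cosβ = 11·3.4572 + 2·69.1303 = 176.2897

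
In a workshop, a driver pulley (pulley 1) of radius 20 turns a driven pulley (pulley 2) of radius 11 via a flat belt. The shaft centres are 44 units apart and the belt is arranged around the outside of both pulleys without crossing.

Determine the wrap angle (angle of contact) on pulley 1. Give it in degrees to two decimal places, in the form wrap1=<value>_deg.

wrap1=203.61_deg

open belt: β = asin((r2−r1)/C) = asin(-9/44) = -11.8029°
wrap1 = π − 2β = 203.6058°
wrap2 = π + 2β = 156.3942°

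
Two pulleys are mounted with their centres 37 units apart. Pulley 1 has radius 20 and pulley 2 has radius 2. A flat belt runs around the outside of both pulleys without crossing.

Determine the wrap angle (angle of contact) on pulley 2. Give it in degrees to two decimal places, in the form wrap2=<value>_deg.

wrap2=121.78_deg

open belt: β = asin((r2−r1)/C) = asin(-18/37) = -29.1099°
wrap1 = π − 2β = 238.2198°
wrap2 = π + 2β = 121.7802°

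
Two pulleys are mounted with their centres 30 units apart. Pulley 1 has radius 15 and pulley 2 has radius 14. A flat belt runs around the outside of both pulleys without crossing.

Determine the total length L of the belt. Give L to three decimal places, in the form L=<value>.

open belt: β = asin((r2−r1)/C) = asin(-1/30) = -1.9102°
wrap1 = π − 2β = 183.8204°
wrap2 = π + 2β = 176.1796°
tangent length = C·cosβ = 29.9833
L = r1·wrap1 + r2·wrap2 + 2·C·cosβ = 15·3.2083 + 14·3.0749 + 2·29.9833 = 151.1395

L=151.140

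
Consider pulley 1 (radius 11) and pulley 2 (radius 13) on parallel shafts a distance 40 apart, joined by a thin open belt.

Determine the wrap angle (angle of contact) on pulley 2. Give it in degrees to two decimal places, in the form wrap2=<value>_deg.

wrap2=185.73_deg

open belt: β = asin((r2−r1)/C) = asin(2/40) = 2.8660°
wrap1 = π − 2β = 174.2680°
wrap2 = π + 2β = 185.7320°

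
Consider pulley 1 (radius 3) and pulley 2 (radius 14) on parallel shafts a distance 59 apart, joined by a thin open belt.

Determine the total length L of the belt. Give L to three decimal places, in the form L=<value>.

L=173.464

open belt: β = asin((r2−r1)/C) = asin(11/59) = 10.7451°
wrap1 = π − 2β = 158.5097°
wrap2 = π + 2β = 201.4903°
tangent length = C·cosβ = 57.9655
L = r1·wrap1 + r2·wrap2 + 2·C·cosβ = 3·2.7665 + 14·3.5167 + 2·57.9655 = 173.4639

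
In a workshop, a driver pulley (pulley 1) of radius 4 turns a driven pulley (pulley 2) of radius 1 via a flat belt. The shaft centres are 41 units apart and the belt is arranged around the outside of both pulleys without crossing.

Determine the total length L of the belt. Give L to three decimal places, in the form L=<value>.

open belt: β = asin((r2−r1)/C) = asin(-3/41) = -4.1961°
wrap1 = π − 2β = 188.3922°
wrap2 = π + 2β = 171.6078°
tangent length = C·cosβ = 40.8901
L = r1·wrap1 + r2·wrap2 + 2·C·cosβ = 4·3.2881 + 1·2.9951 + 2·40.8901 = 97.9276

L=97.928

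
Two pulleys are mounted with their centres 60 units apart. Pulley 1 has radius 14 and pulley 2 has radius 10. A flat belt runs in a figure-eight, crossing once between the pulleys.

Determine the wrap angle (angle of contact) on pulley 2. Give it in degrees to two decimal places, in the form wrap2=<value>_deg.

wrap2=227.16_deg

crossed belt: β = asin((r1+r2)/C) = asin(24/60) = 23.5782°
wrap1 = wrap2 = π + 2β = 227.1564°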